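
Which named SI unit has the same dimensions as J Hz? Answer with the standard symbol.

J = N·m (work = force × distance),
    = kg·m²·s⁻².
Hz = 1/s = s⁻¹ (frequency is cycles per second).
Combining: J·Hz = (kg·m²·s⁻²) · s⁻¹ = kg·m²·s⁻³.
kg·m²·s⁻³ is the base-SI form of the watt.

W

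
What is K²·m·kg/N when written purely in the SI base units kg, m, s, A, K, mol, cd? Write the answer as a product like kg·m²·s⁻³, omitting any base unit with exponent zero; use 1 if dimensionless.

N = kg·m/s² = kg·m·s⁻² (force = mass × acceleration).
So N⁻¹ = kg⁻¹·m⁻¹·s².
Combining: K²·m·N⁻¹·kg = K² · m · (kg⁻¹·m⁻¹·s²) · kg = s²·K².

s²·K²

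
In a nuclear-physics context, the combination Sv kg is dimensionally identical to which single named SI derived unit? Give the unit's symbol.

J

Sv = J/kg (equivalent dose = energy per mass),
    = m²·s⁻².
Combining: Sv·kg = (m²·s⁻²) · kg = kg·m²·s⁻².
kg·m²·s⁻² is the base-SI form of the joule.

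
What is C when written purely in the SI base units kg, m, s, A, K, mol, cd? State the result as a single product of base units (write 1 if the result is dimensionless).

C = A·s = s·A (charge = current × time).

s·A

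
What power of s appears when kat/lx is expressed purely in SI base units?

-1

kat = mol/s = s⁻¹·mol (catalytic activity).
lx = lm/m² (illuminance = luminous flux per area),
    = m⁻²·cd.
So lx⁻¹ = m²·cd⁻¹.
Combining: kat·lx⁻¹ = (s⁻¹·mol) · (m²·cd⁻¹) = m²·s⁻¹·mol·cd⁻¹.
The exponent of s is -1.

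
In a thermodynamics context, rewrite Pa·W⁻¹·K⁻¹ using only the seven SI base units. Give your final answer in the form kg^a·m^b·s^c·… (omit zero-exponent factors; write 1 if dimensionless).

Pa = N/m² (pressure = force per area),
    = kg·m⁻¹·s⁻².
W = J/s (power = energy per time),
    = kg·m²·s⁻³.
So W⁻¹ = kg⁻¹·m⁻²·s³.
Combining: Pa·W⁻¹·K⁻¹ = (kg·m⁻¹·s⁻²) · (kg⁻¹·m⁻²·s³) · K⁻¹ = m⁻³·s·K⁻¹.

m⁻³·s·K⁻¹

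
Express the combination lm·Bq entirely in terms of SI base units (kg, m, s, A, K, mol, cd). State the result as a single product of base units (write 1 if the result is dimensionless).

s⁻¹·cd

lm = cd·sr = cd (luminous flux; sr is dimensionless).
Bq = 1/s = s⁻¹ (activity is decays per second).
Combining: lm·Bq = cd · s⁻¹ = s⁻¹·cd.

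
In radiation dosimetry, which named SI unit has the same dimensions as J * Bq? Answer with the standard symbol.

W

J = N·m (work = force × distance),
    = kg·m²·s⁻².
Bq = 1/s = s⁻¹ (activity is decays per second).
Combining: J·Bq = (kg·m²·s⁻²) · s⁻¹ = kg·m²·s⁻³.
kg·m²·s⁻³ is the base-SI form of the watt.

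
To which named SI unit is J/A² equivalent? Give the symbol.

J = kg·m²·s⁻².
Combining: J·A⁻² = (kg·m²·s⁻²) · A⁻² = kg·m²·s⁻²·A⁻².
kg·m²·s⁻²·A⁻² is the base-SI form of the henry.

H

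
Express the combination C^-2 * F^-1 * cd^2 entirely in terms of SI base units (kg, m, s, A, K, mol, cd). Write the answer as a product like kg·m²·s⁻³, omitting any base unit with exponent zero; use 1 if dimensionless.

C = A·s = s·A (charge = current × time).
So C⁻² = s⁻²·A⁻².
F = C/V (capacitance = charge per voltage),
    = A·s/(kg·m²·s⁻³·A⁻¹) (substituting C and V),
    = kg⁻¹·m⁻²·s⁴·A².
So F⁻¹ = kg·m²·s⁻⁴·A⁻².
Combining: C⁻²·F⁻¹·cd² = (s⁻²·A⁻²) · (kg·m²·s⁻⁴·A⁻²) · cd² = kg·m²·s⁻⁶·A⁻⁴·cd².

kg·m²·s⁻⁶·A⁻⁴·cd²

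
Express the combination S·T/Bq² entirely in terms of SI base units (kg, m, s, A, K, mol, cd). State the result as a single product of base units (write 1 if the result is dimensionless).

S = kg⁻¹·m⁻²·s³·A².
T = kg·s⁻²·A⁻¹.
Bq = s⁻¹.
So Bq⁻² = s².
Combining: S·T·Bq⁻² = (kg⁻¹·m⁻²·s³·A²) · (kg·s⁻²·A⁻¹) · s² = m⁻²·s³·A.

m⁻²·s³·A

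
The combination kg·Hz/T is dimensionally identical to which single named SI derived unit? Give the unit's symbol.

C

T = Wb/m² (flux density = flux per area),
    = kg·s⁻²·A⁻¹.
So T⁻¹ = kg⁻¹·s²·A.
Hz = 1/s = s⁻¹ (frequency is cycles per second).
Combining: T⁻¹·kg·Hz = (kg⁻¹·s²·A) · kg · s⁻¹ = s·A.
s·A is the base-SI form of the coulomb.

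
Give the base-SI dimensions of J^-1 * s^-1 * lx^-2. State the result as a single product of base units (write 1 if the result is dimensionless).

J = N·m (work = force × distance),
    = kg·m²·s⁻².
So J⁻¹ = kg⁻¹·m⁻²·s².
lx = lm/m² (illuminance = luminous flux per area),
    = m⁻²·cd.
So lx⁻² = m⁴·cd⁻².
Combining: J⁻¹·s⁻¹·lx⁻² = (kg⁻¹·m⁻²·s²) · s⁻¹ · (m⁴·cd⁻²) = kg⁻¹·m²·s·cd⁻².

kg⁻¹·m²·s·cd⁻²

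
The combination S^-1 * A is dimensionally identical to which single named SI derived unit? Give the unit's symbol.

V

S = 1/Ω (conductance is reciprocal resistance),
    = kg⁻¹·m⁻²·s³·A².
So S⁻¹ = kg·m²·s⁻³·A⁻².
Combining: S⁻¹·A = (kg·m²·s⁻³·A⁻²) · A = kg·m²·s⁻³·A⁻¹.
kg·m²·s⁻³·A⁻¹ is the base-SI form of the volt.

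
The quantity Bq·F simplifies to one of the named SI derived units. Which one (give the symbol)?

S

Bq = 1/s = s⁻¹ (activity is decays per second).
F = C/V (capacitance = charge per voltage),
    = A·s/(kg·m²·s⁻³·A⁻¹) (substituting C and V),
    = kg⁻¹·m⁻²·s⁴·A².
Combining: Bq·F = s⁻¹ · (kg⁻¹·m⁻²·s⁴·A²) = kg⁻¹·m⁻²·s³·A².
kg⁻¹·m⁻²·s³·A² is the base-SI form of the siemens.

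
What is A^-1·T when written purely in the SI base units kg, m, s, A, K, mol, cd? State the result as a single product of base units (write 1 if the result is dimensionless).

T = kg·s⁻²·A⁻¹.
Combining: A⁻¹·T = A⁻¹ · (kg·s⁻²·A⁻¹) = kg·s⁻²·A⁻².

kg·s⁻²·A⁻²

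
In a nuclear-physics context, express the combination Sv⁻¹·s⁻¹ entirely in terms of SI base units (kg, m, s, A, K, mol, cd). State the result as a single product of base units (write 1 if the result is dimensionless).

m⁻²·s

Sv = J/kg (equivalent dose = energy per mass),
    = m²·s⁻².
So Sv⁻¹ = m⁻²·s².
Combining: Sv⁻¹·s⁻¹ = (m⁻²·s²) · s⁻¹ = m⁻²·s.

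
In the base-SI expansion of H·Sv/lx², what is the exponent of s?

H = Wb/A (inductance = flux per current),
    = kg·m²·s⁻²·A⁻².
lx = lm/m² (illuminance = luminous flux per area),
    = m⁻²·cd.
So lx⁻² = m⁴·cd⁻².
Sv = J/kg (equivalent dose = energy per mass),
    = m²·s⁻².
Combining: H·lx⁻²·Sv = (kg·m²·s⁻²·A⁻²) · (m⁴·cd⁻²) · (m²·s⁻²) = kg·m⁸·s⁻⁴·A⁻²·cd⁻².
The exponent of s is -4.

-4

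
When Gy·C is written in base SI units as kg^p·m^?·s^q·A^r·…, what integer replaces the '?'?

Gy = m²·s⁻².
C = s·A.
Combining: Gy·C = (m²·s⁻²) · (s·A) = m²·s⁻¹·A.
The exponent of m is 2.

2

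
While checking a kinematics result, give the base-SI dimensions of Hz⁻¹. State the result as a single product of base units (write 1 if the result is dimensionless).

Hz = s⁻¹.
So Hz⁻¹ = s.

s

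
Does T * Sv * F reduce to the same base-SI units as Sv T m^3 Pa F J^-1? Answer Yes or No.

Left side:
  T = Wb/m² (flux density = flux per area),
      = kg·s⁻²·A⁻¹.
  Sv = J/kg (equivalent dose = energy per mass),
      = m²·s⁻².
  F = C/V (capacitance = charge per voltage),
      = A·s/(kg·m²·s⁻³·A⁻¹) (substituting C and V),
      = kg⁻¹·m⁻²·s⁴·A².
  Combining: T·Sv·F = (kg·s⁻²·A⁻¹) · (m²·s⁻²) · (kg⁻¹·m⁻²·s⁴·A²) = A.
Right side:
  Sv = m²·s⁻².
  T = kg·s⁻²·A⁻¹.
  Pa = kg·m⁻¹·s⁻².
  F = kg⁻¹·m⁻²·s⁴·A².
  J = kg·m²·s⁻².
  So J⁻¹ = kg⁻¹·m⁻²·s².
  Combining: Sv·T·m³·Pa·F·J⁻¹ = (m²·s⁻²) · (kg·s⁻²·A⁻¹) · m³ · (kg·m⁻¹·s⁻²) · (kg⁻¹·m⁻²·s⁴·A²) · (kg⁻¹·m⁻²·s²) = A.
Both reduce to A.

Yes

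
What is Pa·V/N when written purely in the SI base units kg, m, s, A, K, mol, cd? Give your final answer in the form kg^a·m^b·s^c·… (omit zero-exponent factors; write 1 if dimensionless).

kg·s⁻³·A⁻¹

N = kg·m·s⁻².
So N⁻¹ = kg⁻¹·m⁻¹·s².
Pa = kg·m⁻¹·s⁻².
V = kg·m²·s⁻³·A⁻¹.
Combining: N⁻¹·Pa·V = (kg⁻¹·m⁻¹·s²) · (kg·m⁻¹·s⁻²) · (kg·m²·s⁻³·A⁻¹) = kg·s⁻³·A⁻¹.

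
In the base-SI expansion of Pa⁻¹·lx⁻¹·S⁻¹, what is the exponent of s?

Pa = kg·m⁻¹·s⁻².
So Pa⁻¹ = kg⁻¹·m·s².
lx = m⁻²·cd.
So lx⁻¹ = m²·cd⁻¹.
S = kg⁻¹·m⁻²·s³·A².
So S⁻¹ = kg·m²·s⁻³·A⁻².
Combining: Pa⁻¹·lx⁻¹·S⁻¹ = (kg⁻¹·m·s²) · (m²·cd⁻¹) · (kg·m²·s⁻³·A⁻²) = m⁵·s⁻¹·A⁻²·cd⁻¹.
The exponent of s is -1.

-1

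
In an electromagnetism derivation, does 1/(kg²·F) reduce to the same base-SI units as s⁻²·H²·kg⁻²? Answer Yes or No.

No

Left side:
  F = C/V (capacitance = charge per voltage),
      = A·s/(kg·m²·s⁻³·A⁻¹) (substituting C and V),
      = kg⁻¹·m⁻²·s⁴·A².
  So F⁻¹ = kg·m²·s⁻⁴·A⁻².
  Combining: kg⁻²·F⁻¹ = kg⁻² · (kg·m²·s⁻⁴·A⁻²) = kg⁻¹·m²·s⁻⁴·A⁻².
Right side:
  H = Wb/A (inductance = flux per current),
      = kg·m²·s⁻²·A⁻².
  So H² = kg²·m⁴·s⁻⁴·A⁻⁴.
  Combining: s⁻²·H²·kg⁻² = s⁻² · (kg²·m⁴·s⁻⁴·A⁻⁴) · kg⁻² = m⁴·s⁻⁶·A⁻⁴.
Left is kg⁻¹·m²·s⁻⁴·A⁻²; right is m⁴·s⁻⁶·A⁻⁴ — different.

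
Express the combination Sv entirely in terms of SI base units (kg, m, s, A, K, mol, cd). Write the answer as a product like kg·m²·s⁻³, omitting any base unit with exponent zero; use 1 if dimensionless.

Sv = m²·s⁻².

m²·s⁻²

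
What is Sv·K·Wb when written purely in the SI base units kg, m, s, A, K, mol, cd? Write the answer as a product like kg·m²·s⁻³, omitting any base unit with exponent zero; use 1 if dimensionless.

kg·m⁴·s⁻⁴·A⁻¹·K

Sv = J/kg (equivalent dose = energy per mass),
    = m²·s⁻².
Wb = V·s (flux: a volt is a weber per second),
    = kg·m²·s⁻²·A⁻¹.
Combining: Sv·K·Wb = (m²·s⁻²) · K · (kg·m²·s⁻²·A⁻¹) = kg·m⁴·s⁻⁴·A⁻¹·K.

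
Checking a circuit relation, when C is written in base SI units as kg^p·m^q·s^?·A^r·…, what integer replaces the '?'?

1

C = s·A.
The exponent of s is 1.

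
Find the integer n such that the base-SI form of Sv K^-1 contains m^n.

2

Sv = m²·s⁻².
Combining: Sv·K⁻¹ = (m²·s⁻²) · K⁻¹ = m²·s⁻²·K⁻¹.
The exponent of m is 2.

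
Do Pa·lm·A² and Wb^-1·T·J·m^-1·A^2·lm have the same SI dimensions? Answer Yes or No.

Left side:
  Pa = N/m² (pressure = force per area),
      = kg·m⁻¹·s⁻².
  lm = cd·sr = cd (luminous flux; sr is dimensionless).
  Combining: Pa·lm·A² = (kg·m⁻¹·s⁻²) · cd · A² = kg·m⁻¹·s⁻²·A²·cd.
Right side:
  Wb = V·s (flux: a volt is a weber per second),
      = kg·m²·s⁻²·A⁻¹.
  So Wb⁻¹ = kg⁻¹·m⁻²·s²·A.
  T = Wb/m² (flux density = flux per area),
      = kg·s⁻²·A⁻¹.
  J = N·m (work = force × distance),
      = kg·m²·s⁻².
  lm = cd·sr = cd (luminous flux; sr is dimensionless).
  Combining: Wb⁻¹·T·J·m⁻¹·A²·lm = (kg⁻¹·m⁻²·s²·A) · (kg·s⁻²·A⁻¹) · (kg·m²·s⁻²) · m⁻¹ · A² · cd = kg·m⁻¹·s⁻²·A²·cd.
Both reduce to kg·m⁻¹·s⁻²·A²·cd.

Yes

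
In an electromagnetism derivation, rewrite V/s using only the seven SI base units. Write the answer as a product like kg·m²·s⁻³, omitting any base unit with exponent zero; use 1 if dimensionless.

V = W/A (potential = power per current),
    = kg·m²·s⁻³·A⁻¹.
Combining: s⁻¹·V = s⁻¹ · (kg·m²·s⁻³·A⁻¹) = kg·m²·s⁻⁴·A⁻¹.

kg·m²·s⁻⁴·A⁻¹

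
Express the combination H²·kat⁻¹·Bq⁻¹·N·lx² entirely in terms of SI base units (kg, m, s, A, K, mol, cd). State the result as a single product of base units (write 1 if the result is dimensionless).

kg³·m·s⁻⁴·A⁻⁴·mol⁻¹·cd²

H = kg·m²·s⁻²·A⁻².
So H² = kg²·m⁴·s⁻⁴·A⁻⁴.
kat = s⁻¹·mol.
So kat⁻¹ = s·mol⁻¹.
Bq = s⁻¹.
So Bq⁻¹ = s.
N = kg·m·s⁻².
lx = m⁻²·cd.
So lx² = m⁻⁴·cd².
Combining: H²·kat⁻¹·Bq⁻¹·N·lx² = (kg²·m⁴·s⁻⁴·A⁻⁴) · (s·mol⁻¹) · s · (kg·m·s⁻²) · (m⁻⁴·cd²) = kg³·m·s⁻⁴·A⁻⁴·mol⁻¹·cd².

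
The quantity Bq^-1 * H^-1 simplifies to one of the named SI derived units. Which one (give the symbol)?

S

Bq = 1/s = s⁻¹ (activity is decays per second).
So Bq⁻¹ = s.
H = Wb/A (inductance = flux per current),
    = kg·m²·s⁻²·A⁻².
So H⁻¹ = kg⁻¹·m⁻²·s²·A².
Combining: Bq⁻¹·H⁻¹ = s · (kg⁻¹·m⁻²·s²·A²) = kg⁻¹·m⁻²·s³·A².
kg⁻¹·m⁻²·s³·A² is the base-SI form of the siemens.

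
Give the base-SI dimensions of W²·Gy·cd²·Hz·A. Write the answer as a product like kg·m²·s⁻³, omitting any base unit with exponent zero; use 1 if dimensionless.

W = J/s (power = energy per time),
    = kg·m²·s⁻³.
So W² = kg²·m⁴·s⁻⁶.
Gy = J/kg (absorbed dose = energy per mass),
    = m²·s⁻².
Hz = 1/s = s⁻¹ (frequency is cycles per second).
Combining: W²·Gy·cd²·Hz·A = (kg²·m⁴·s⁻⁶) · (m²·s⁻²) · cd² · s⁻¹ · A = kg²·m⁶·s⁻⁹·A·cd².

kg²·m⁶·s⁻⁹·A·cd²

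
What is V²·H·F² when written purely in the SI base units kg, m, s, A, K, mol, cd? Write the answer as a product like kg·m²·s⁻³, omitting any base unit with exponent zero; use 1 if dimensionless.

V = W/A (potential = power per current),
    = kg·m²·s⁻³·A⁻¹.
So V² = kg²·m⁴·s⁻⁶·A⁻².
H = Wb/A (inductance = flux per current),
    = kg·m²·s⁻²·A⁻².
F = C/V (capacitance = charge per voltage),
    = A·s/(kg·m²·s⁻³·A⁻¹) (substituting C and V),
    = kg⁻¹·m⁻²·s⁴·A².
So F² = kg⁻²·m⁻⁴·s⁸·A⁴.
Combining: V²·H·F² = (kg²·m⁴·s⁻⁶·A⁻²) · (kg·m²·s⁻²·A⁻²) · (kg⁻²·m⁻⁴·s⁸·A⁴) = kg·m².

kg·m²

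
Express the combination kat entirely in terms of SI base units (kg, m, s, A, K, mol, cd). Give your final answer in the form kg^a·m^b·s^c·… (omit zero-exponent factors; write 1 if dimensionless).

s⁻¹·mol

kat = mol/s = s⁻¹·mol (catalytic activity).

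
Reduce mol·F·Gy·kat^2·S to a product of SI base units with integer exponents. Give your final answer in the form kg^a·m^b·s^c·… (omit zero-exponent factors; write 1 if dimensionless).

kg⁻²·m⁻²·s³·A⁴·mol³

F = kg⁻¹·m⁻²·s⁴·A².
Gy = m²·s⁻².
kat = s⁻¹·mol.
So kat² = s⁻²·mol².
S = kg⁻¹·m⁻²·s³·A².
Combining: mol·F·Gy·kat²·S = mol · (kg⁻¹·m⁻²·s⁴·A²) · (m²·s⁻²) · (s⁻²·mol²) · (kg⁻¹·m⁻²·s³·A²) = kg⁻²·m⁻²·s³·A⁴·mol³.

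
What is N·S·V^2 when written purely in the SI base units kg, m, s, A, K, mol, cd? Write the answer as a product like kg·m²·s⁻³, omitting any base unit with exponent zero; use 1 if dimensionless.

N = kg·m·s⁻².
S = kg⁻¹·m⁻²·s³·A².
V = kg·m²·s⁻³·A⁻¹.
So V² = kg²·m⁴·s⁻⁶·A⁻².
Combining: N·S·V² = (kg·m·s⁻²) · (kg⁻¹·m⁻²·s³·A²) · (kg²·m⁴·s⁻⁶·A⁻²) = kg²·m³·s⁻⁵.

kg²·m³·s⁻⁵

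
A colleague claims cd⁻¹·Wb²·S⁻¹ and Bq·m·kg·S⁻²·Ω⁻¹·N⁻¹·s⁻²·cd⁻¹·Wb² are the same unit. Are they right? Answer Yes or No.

Left side:
  Wb = V·s (flux: a volt is a weber per second),
      = kg·m²·s⁻²·A⁻¹.
  So Wb² = kg²·m⁴·s⁻⁴·A⁻².
  S = 1/Ω (conductance is reciprocal resistance),
      = kg⁻¹·m⁻²·s³·A².
  So S⁻¹ = kg·m²·s⁻³·A⁻².
  Combining: cd⁻¹·Wb²·S⁻¹ = cd⁻¹ · (kg²·m⁴·s⁻⁴·A⁻²) · (kg·m²·s⁻³·A⁻²) = kg³·m⁶·s⁻⁷·A⁻⁴·cd⁻¹.
Right side:
  Bq = 1/s = s⁻¹ (activity is decays per second).
  S = 1/Ω (conductance is reciprocal resistance),
      = kg⁻¹·m⁻²·s³·A².
  So S⁻² = kg²·m⁴·s⁻⁶·A⁻⁴.
  Ω = V/A (resistance = voltage per current),
      = kg·m²·s⁻³·A⁻².
  So Ω⁻¹ = kg⁻¹·m⁻²·s³·A².
  N = kg·m/s² = kg·m·s⁻² (force = mass × acceleration).
  So N⁻¹ = kg⁻¹·m⁻¹·s².
  Wb = V·s (flux: a volt is a weber per second),
      = kg·m²·s⁻²·A⁻¹.
  So Wb² = kg²·m⁴·s⁻⁴·A⁻².
  Combining: Bq·m·kg·S⁻²·Ω⁻¹·N⁻¹·s⁻²·cd⁻¹·Wb² = s⁻¹ · m · kg · (kg²·m⁴·s⁻⁶·A⁻⁴) · (kg⁻¹·m⁻²·s³·A²) · (kg⁻¹·m⁻¹·s²) · s⁻² · cd⁻¹ · (kg²·m⁴·s⁻⁴·A⁻²) = kg³·m⁶·s⁻⁸·A⁻⁴·cd⁻¹.
Left is kg³·m⁶·s⁻⁷·A⁻⁴·cd⁻¹; right is kg³·m⁶·s⁻⁸·A⁻⁴·cd⁻¹ — different.

No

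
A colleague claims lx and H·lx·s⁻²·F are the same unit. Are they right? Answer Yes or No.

Left side:
  lx = lm/m² (illuminance = luminous flux per area),
      = m⁻²·cd.
Right side:
  H = kg·m²·s⁻²·A⁻².
  lx = m⁻²·cd.
  F = kg⁻¹·m⁻²·s⁴·A².
  Combining: H·lx·s⁻²·F = (kg·m²·s⁻²·A⁻²) · (m⁻²·cd) · s⁻² · (kg⁻¹·m⁻²·s⁴·A²) = m⁻²·cd.
Both reduce to m⁻²·cd.

Yes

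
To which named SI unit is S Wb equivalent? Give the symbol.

S = kg⁻¹·m⁻²·s³·A².
Wb = kg·m²·s⁻²·A⁻¹.
Combining: S·Wb = (kg⁻¹·m⁻²·s³·A²) · (kg·m²·s⁻²·A⁻¹) = s·A.
s·A is the base-SI form of the coulomb.

C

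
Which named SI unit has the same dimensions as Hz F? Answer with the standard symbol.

S

Hz = 1/s = s⁻¹ (frequency is cycles per second).
F = C/V (capacitance = charge per voltage),
    = A·s/(kg·m²·s⁻³·A⁻¹) (substituting C and V),
    = kg⁻¹·m⁻²·s⁴·A².
Combining: Hz·F = s⁻¹ · (kg⁻¹·m⁻²·s⁴·A²) = kg⁻¹·m⁻²·s³·A².
kg⁻¹·m⁻²·s³·A² is the base-SI form of the siemens.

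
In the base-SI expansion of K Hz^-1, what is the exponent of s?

1

Hz = s⁻¹.
So Hz⁻¹ = s.
Combining: K·Hz⁻¹ = K · s = s·K.
The exponent of s is 1.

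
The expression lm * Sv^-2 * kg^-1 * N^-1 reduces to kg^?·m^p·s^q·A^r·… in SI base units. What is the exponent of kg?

lm = cd·sr = cd (luminous flux; sr is dimensionless).
Sv = J/kg (equivalent dose = energy per mass),
    = m²·s⁻².
So Sv⁻² = m⁻⁴·s⁴.
N = kg·m/s² = kg·m·s⁻² (force = mass × acceleration).
So N⁻¹ = kg⁻¹·m⁻¹·s².
Combining: lm·Sv⁻²·kg⁻¹·N⁻¹ = cd · (m⁻⁴·s⁴) · kg⁻¹ · (kg⁻¹·m⁻¹·s²) = kg⁻²·m⁻⁵·s⁶·cd.
The exponent of kg is -2.

-2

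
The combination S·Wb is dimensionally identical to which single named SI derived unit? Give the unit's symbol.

C

S = kg⁻¹·m⁻²·s³·A².
Wb = kg·m²·s⁻²·A⁻¹.
Combining: S·Wb = (kg⁻¹·m⁻²·s³·A²) · (kg·m²·s⁻²·A⁻¹) = s·A.
s·A is the base-SI form of the coulomb.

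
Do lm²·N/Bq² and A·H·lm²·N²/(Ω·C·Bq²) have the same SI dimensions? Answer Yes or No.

Left side:
  lm = cd·sr = cd (luminous flux; sr is dimensionless).
  So lm² = cd².
  Bq = 1/s = s⁻¹ (activity is decays per second).
  So Bq⁻² = s².
  N = kg·m/s² = kg·m·s⁻² (force = mass × acceleration).
  Combining: lm²·Bq⁻²·N = cd² · s² · (kg·m·s⁻²) = kg·m·cd².
Right side:
  Ω = kg·m²·s⁻³·A⁻².
  So Ω⁻¹ = kg⁻¹·m⁻²·s³·A².
  C = s·A.
  So C⁻¹ = s⁻¹·A⁻¹.
  Bq = s⁻¹.
  So Bq⁻² = s².
  H = kg·m²·s⁻²·A⁻².
  lm = cd.
  So lm² = cd².
  N = kg·m·s⁻².
  So N² = kg²·m²·s⁻⁴.
  Combining: A·Ω⁻¹·C⁻¹·Bq⁻²·H·lm²·N² = A · (kg⁻¹·m⁻²·s³·A²) · (s⁻¹·A⁻¹) · s² · (kg·m²·s⁻²·A⁻²) · cd² · (kg²·m²·s⁻⁴) = kg²·m²·s⁻²·cd².
Left is kg·m·cd²; right is kg²·m²·s⁻²·cd² — different.

No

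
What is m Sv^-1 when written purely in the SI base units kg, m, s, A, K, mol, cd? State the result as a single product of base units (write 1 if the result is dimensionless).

Sv = J/kg (equivalent dose = energy per mass),
    = m²·s⁻².
So Sv⁻¹ = m⁻²·s².
Combining: m·Sv⁻¹ = m · (m⁻²·s²) = m⁻¹·s².

m⁻¹·s²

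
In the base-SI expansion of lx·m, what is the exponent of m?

lx = lm/m² (illuminance = luminous flux per area),
    = m⁻²·cd.
Combining: lx·m = (m⁻²·cd) · m = m⁻¹·cd.
The exponent of m is -1.

-1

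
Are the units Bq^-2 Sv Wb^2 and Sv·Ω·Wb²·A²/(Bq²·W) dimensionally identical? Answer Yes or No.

Yes

Left side:
  Bq = s⁻¹.
  So Bq⁻² = s².
  Sv = m²·s⁻².
  Wb = kg·m²·s⁻²·A⁻¹.
  So Wb² = kg²·m⁴·s⁻⁴·A⁻².
  Combining: Bq⁻²·Sv·Wb² = s² · (m²·s⁻²) · (kg²·m⁴·s⁻⁴·A⁻²) = kg²·m⁶·s⁻⁴·A⁻².
Right side:
  Sv = J/kg (equivalent dose = energy per mass),
      = m²·s⁻².
  Ω = V/A (resistance = voltage per current),
      = kg·m²·s⁻³·A⁻².
  Bq = 1/s = s⁻¹ (activity is decays per second).
  So Bq⁻² = s².
  Wb = V·s (flux: a volt is a weber per second),
      = kg·m²·s⁻²·A⁻¹.
  So Wb² = kg²·m⁴·s⁻⁴·A⁻².
  W = J/s (power = energy per time),
      = kg·m²·s⁻³.
  So W⁻¹ = kg⁻¹·m⁻²·s³.
  Combining: Sv·Ω·Bq⁻²·Wb²·A²·W⁻¹ = (m²·s⁻²) · (kg·m²·s⁻³·A⁻²) · s² · (kg²·m⁴·s⁻⁴·A⁻²) · A² · (kg⁻¹·m⁻²·s³) = kg²·m⁶·s⁻⁴·A⁻².
Both reduce to kg²·m⁶·s⁻⁴·A⁻².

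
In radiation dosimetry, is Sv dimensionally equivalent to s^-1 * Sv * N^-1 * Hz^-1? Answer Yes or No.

Left side:
  Sv = m²·s⁻².
Right side:
  Sv = m²·s⁻².
  N = kg·m·s⁻².
  So N⁻¹ = kg⁻¹·m⁻¹·s².
  Hz = s⁻¹.
  So Hz⁻¹ = s.
  Combining: s⁻¹·Sv·N⁻¹·Hz⁻¹ = s⁻¹ · (m²·s⁻²) · (kg⁻¹·m⁻¹·s²) · s = kg⁻¹·m.
Left is m²·s⁻²; right is kg⁻¹·m — different.

No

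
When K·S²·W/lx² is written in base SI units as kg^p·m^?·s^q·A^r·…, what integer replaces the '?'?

2

S = 1/Ω (conductance is reciprocal resistance),
    = kg⁻¹·m⁻²·s³·A².
So S² = kg⁻²·m⁻⁴·s⁶·A⁴.
lx = lm/m² (illuminance = luminous flux per area),
    = m⁻²·cd.
So lx⁻² = m⁴·cd⁻².
W = J/s (power = energy per time),
    = kg·m²·s⁻³.
Combining: K·S²·lx⁻²·W = K · (kg⁻²·m⁻⁴·s⁶·A⁴) · (m⁴·cd⁻²) · (kg·m²·s⁻³) = kg⁻¹·m²·s³·A⁴·K·cd⁻².
The exponent of m is 2.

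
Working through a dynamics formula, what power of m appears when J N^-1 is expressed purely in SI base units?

1

J = N·m (work = force × distance),
    = kg·m²·s⁻².
N = kg·m/s² = kg·m·s⁻² (force = mass × acceleration).
So N⁻¹ = kg⁻¹·m⁻¹·s².
Combining: J·N⁻¹ = (kg·m²·s⁻²) · (kg⁻¹·m⁻¹·s²) = m.
The exponent of m is 1.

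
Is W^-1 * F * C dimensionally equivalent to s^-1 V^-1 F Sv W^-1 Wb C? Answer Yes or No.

No

Left side:
  W = J/s (power = energy per time),
      = kg·m²·s⁻³.
  So W⁻¹ = kg⁻¹·m⁻²·s³.
  F = C/V (capacitance = charge per voltage),
      = A·s/(kg·m²·s⁻³·A⁻¹) (substituting C and V),
      = kg⁻¹·m⁻²·s⁴·A².
  C = A·s = s·A (charge = current × time).
  Combining: W⁻¹·F·C = (kg⁻¹·m⁻²·s³) · (kg⁻¹·m⁻²·s⁴·A²) · (s·A) = kg⁻²·m⁻⁴·s⁸·A³.
Right side:
  V = W/A (potential = power per current),
      = kg·m²·s⁻³·A⁻¹.
  So V⁻¹ = kg⁻¹·m⁻²·s³·A.
  F = C/V (capacitance = charge per voltage),
      = A·s/(kg·m²·s⁻³·A⁻¹) (substituting C and V),
      = kg⁻¹·m⁻²·s⁴·A².
  Sv = J/kg (equivalent dose = energy per mass),
      = m²·s⁻².
  W = J/s (power = energy per time),
      = kg·m²·s⁻³.
  So W⁻¹ = kg⁻¹·m⁻²·s³.
  Wb = V·s (flux: a volt is a weber per second),
      = kg·m²·s⁻²·A⁻¹.
  C = A·s = s·A (charge = current × time).
  Combining: s⁻¹·V⁻¹·F·Sv·W⁻¹·Wb·C = s⁻¹ · (kg⁻¹·m⁻²·s³·A) · (kg⁻¹·m⁻²·s⁴·A²) · (m²·s⁻²) · (kg⁻¹·m⁻²·s³) · (kg·m²·s⁻²·A⁻¹) · (s·A) = kg⁻²·m⁻²·s⁶·A³.
Left is kg⁻²·m⁻⁴·s⁸·A³; right is kg⁻²·m⁻²·s⁶·A³ — different.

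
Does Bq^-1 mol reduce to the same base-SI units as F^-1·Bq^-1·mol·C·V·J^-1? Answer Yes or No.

Left side:
  Bq = 1/s = s⁻¹ (activity is decays per second).
  So Bq⁻¹ = s.
  Combining: Bq⁻¹·mol = s · mol = s·mol.
Right side:
  F = C/V (capacitance = charge per voltage),
      = A·s/(kg·m²·s⁻³·A⁻¹) (substituting C and V),
      = kg⁻¹·m⁻²·s⁴·A².
  So F⁻¹ = kg·m²·s⁻⁴·A⁻².
  Bq = 1/s = s⁻¹ (activity is decays per second).
  So Bq⁻¹ = s.
  C = A·s = s·A (charge = current × time).
  V = W/A (potential = power per current),
      = kg·m²·s⁻³·A⁻¹.
  J = N·m (work = force × distance),
      = kg·m²·s⁻².
  So J⁻¹ = kg⁻¹·m⁻²·s².
  Combining: F⁻¹·Bq⁻¹·mol·C·V·J⁻¹ = (kg·m²·s⁻⁴·A⁻²) · s · mol · (s·A) · (kg·m²·s⁻³·A⁻¹) · (kg⁻¹·m⁻²·s²) = kg·m²·s⁻³·A⁻²·mol.
Left is s·mol; right is kg·m²·s⁻³·A⁻²·mol — different.

No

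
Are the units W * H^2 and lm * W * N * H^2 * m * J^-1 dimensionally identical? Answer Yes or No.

Left side:
  W = J/s (power = energy per time),
      = kg·m²·s⁻³.
  H = Wb/A (inductance = flux per current),
      = kg·m²·s⁻²·A⁻².
  So H² = kg²·m⁴·s⁻⁴·A⁻⁴.
  Combining: W·H² = (kg·m²·s⁻³) · (kg²·m⁴·s⁻⁴·A⁻⁴) = kg³·m⁶·s⁻⁷·A⁻⁴.
Right side:
  lm = cd·sr = cd (luminous flux; sr is dimensionless).
  W = J/s (power = energy per time),
      = kg·m²·s⁻³.
  N = kg·m/s² = kg·m·s⁻² (force = mass × acceleration).
  H = Wb/A (inductance = flux per current),
      = kg·m²·s⁻²·A⁻².
  So H² = kg²·m⁴·s⁻⁴·A⁻⁴.
  J = N·m (work = force × distance),
      = kg·m²·s⁻².
  So J⁻¹ = kg⁻¹·m⁻²·s².
  Combining: lm·W·N·H²·m·J⁻¹ = cd · (kg·m²·s⁻³) · (kg·m·s⁻²) · (kg²·m⁴·s⁻⁴·A⁻⁴) · m · (kg⁻¹·m⁻²·s²) = kg³·m⁶·s⁻⁷·A⁻⁴·cd.
Left is kg³·m⁶·s⁻⁷·A⁻⁴; right is kg³·m⁶·s⁻⁷·A⁻⁴·cd — different.

No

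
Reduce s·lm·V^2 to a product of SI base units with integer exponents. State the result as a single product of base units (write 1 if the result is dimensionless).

lm = cd.
V = kg·m²·s⁻³·A⁻¹.
So V² = kg²·m⁴·s⁻⁶·A⁻².
Combining: s·lm·V² = s · cd · (kg²·m⁴·s⁻⁶·A⁻²) = kg²·m⁴·s⁻⁵·A⁻²·cd.

kg²·m⁴·s⁻⁵·A⁻²·cd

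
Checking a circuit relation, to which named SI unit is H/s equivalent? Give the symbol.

H = Wb/A (inductance = flux per current),
    = kg·m²·s⁻²·A⁻².
Combining: s⁻¹·H = s⁻¹ · (kg·m²·s⁻²·A⁻²) = kg·m²·s⁻³·A⁻².
kg·m²·s⁻³·A⁻² is the base-SI form of the ohm.

Ω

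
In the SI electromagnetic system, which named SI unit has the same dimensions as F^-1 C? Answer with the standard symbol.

F = C/V (capacitance = charge per voltage),
    = A·s/(kg·m²·s⁻³·A⁻¹) (substituting C and V),
    = kg⁻¹·m⁻²·s⁴·A².
So F⁻¹ = kg·m²·s⁻⁴·A⁻².
C = A·s = s·A (charge = current × time).
Combining: F⁻¹·C = (kg·m²·s⁻⁴·A⁻²) · (s·A) = kg·m²·s⁻³·A⁻¹.
kg·m²·s⁻³·A⁻¹ is the base-SI form of the volt.

V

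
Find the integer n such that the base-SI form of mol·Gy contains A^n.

0

Gy = J/kg (absorbed dose = energy per mass),
    = m²·s⁻².
Combining: mol·Gy = mol · (m²·s⁻²) = m²·s⁻²·mol.
The exponent of A is 0.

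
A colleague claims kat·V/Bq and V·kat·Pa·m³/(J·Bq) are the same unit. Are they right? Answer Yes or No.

Yes

Left side:
  Bq = 1/s = s⁻¹ (activity is decays per second).
  So Bq⁻¹ = s.
  kat = mol/s = s⁻¹·mol (catalytic activity).
  V = W/A (potential = power per current),
      = kg·m²·s⁻³·A⁻¹.
  Combining: Bq⁻¹·kat·V = s · (s⁻¹·mol) · (kg·m²·s⁻³·A⁻¹) = kg·m²·s⁻³·A⁻¹·mol.
Right side:
  V = W/A (potential = power per current),
      = kg·m²·s⁻³·A⁻¹.
  kat = mol/s = s⁻¹·mol (catalytic activity).
  J = N·m (work = force × distance),
      = kg·m²·s⁻².
  So J⁻¹ = kg⁻¹·m⁻²·s².
  Bq = 1/s = s⁻¹ (activity is decays per second).
  So Bq⁻¹ = s.
  Pa = N/m² (pressure = force per area),
      = kg·m⁻¹·s⁻².
  Combining: V·kat·J⁻¹·Bq⁻¹·Pa·m³ = (kg·m²·s⁻³·A⁻¹) · (s⁻¹·mol) · (kg⁻¹·m⁻²·s²) · s · (kg·m⁻¹·s⁻²) · m³ = kg·m²·s⁻³·A⁻¹·mol.
Both reduce to kg·m²·s⁻³·A⁻¹·mol.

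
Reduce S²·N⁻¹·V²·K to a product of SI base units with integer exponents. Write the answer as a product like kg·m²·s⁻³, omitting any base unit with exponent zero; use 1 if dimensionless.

kg⁻¹·m⁻¹·s²·A²·K

S = kg⁻¹·m⁻²·s³·A².
So S² = kg⁻²·m⁻⁴·s⁶·A⁴.
N = kg·m·s⁻².
So N⁻¹ = kg⁻¹·m⁻¹·s².
V = kg·m²·s⁻³·A⁻¹.
So V² = kg²·m⁴·s⁻⁶·A⁻².
Combining: S²·N⁻¹·V²·K = (kg⁻²·m⁻⁴·s⁶·A⁴) · (kg⁻¹·m⁻¹·s²) · (kg²·m⁴·s⁻⁶·A⁻²) · K = kg⁻¹·m⁻¹·s²·A²·K.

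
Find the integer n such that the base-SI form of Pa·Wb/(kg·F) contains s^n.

F = kg⁻¹·m⁻²·s⁴·A².
So F⁻¹ = kg·m²·s⁻⁴·A⁻².
Pa = kg·m⁻¹·s⁻².
Wb = kg·m²·s⁻²·A⁻¹.
Combining: kg⁻¹·F⁻¹·Pa·Wb = kg⁻¹ · (kg·m²·s⁻⁴·A⁻²) · (kg·m⁻¹·s⁻²) · (kg·m²·s⁻²·A⁻¹) = kg²·m³·s⁻⁸·A⁻³.
The exponent of s is -8.

-8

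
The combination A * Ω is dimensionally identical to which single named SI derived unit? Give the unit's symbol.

Ω = kg·m²·s⁻³·A⁻².
Combining: A·Ω = A · (kg·m²·s⁻³·A⁻²) = kg·m²·s⁻³·A⁻¹.
kg·m²·s⁻³·A⁻¹ is the base-SI form of the volt.

V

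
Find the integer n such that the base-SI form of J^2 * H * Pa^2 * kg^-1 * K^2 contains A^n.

J = kg·m²·s⁻².
So J² = kg²·m⁴·s⁻⁴.
H = kg·m²·s⁻²·A⁻².
Pa = kg·m⁻¹·s⁻².
So Pa² = kg²·m⁻²·s⁻⁴.
Combining: J²·H·Pa²·kg⁻¹·K² = (kg²·m⁴·s⁻⁴) · (kg·m²·s⁻²·A⁻²) · (kg²·m⁻²·s⁻⁴) · kg⁻¹ · K² = kg⁴·m⁴·s⁻¹⁰·A⁻²·K².
The exponent of A is -2.

-2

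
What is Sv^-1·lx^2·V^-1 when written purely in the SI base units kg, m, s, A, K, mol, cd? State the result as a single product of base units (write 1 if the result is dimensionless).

Sv = m²·s⁻².
So Sv⁻¹ = m⁻²·s².
lx = m⁻²·cd.
So lx² = m⁻⁴·cd².
V = kg·m²·s⁻³·A⁻¹.
So V⁻¹ = kg⁻¹·m⁻²·s³·A.
Combining: Sv⁻¹·lx²·V⁻¹ = (m⁻²·s²) · (m⁻⁴·cd²) · (kg⁻¹·m⁻²·s³·A) = kg⁻¹·m⁻⁸·s⁵·A·cd².

kg⁻¹·m⁻⁸·s⁵·A·cd²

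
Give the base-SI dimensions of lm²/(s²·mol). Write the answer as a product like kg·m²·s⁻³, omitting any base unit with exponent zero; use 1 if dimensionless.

lm = cd·sr = cd (luminous flux; sr is dimensionless).
So lm² = cd².
Combining: lm²·s⁻²·mol⁻¹ = cd² · s⁻² · mol⁻¹ = s⁻²·mol⁻¹·cd².

s⁻²·mol⁻¹·cd²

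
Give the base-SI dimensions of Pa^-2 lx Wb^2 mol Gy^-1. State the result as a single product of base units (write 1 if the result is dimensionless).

m²·s²·A⁻²·mol·cd

Pa = kg·m⁻¹·s⁻².
So Pa⁻² = kg⁻²·m²·s⁴.
lx = m⁻²·cd.
Wb = kg·m²·s⁻²·A⁻¹.
So Wb² = kg²·m⁴·s⁻⁴·A⁻².
Gy = m²·s⁻².
So Gy⁻¹ = m⁻²·s².
Combining: Pa⁻²·lx·Wb²·mol·Gy⁻¹ = (kg⁻²·m²·s⁴) · (m⁻²·cd) · (kg²·m⁴·s⁻⁴·A⁻²) · mol · (m⁻²·s²) = m²·s²·A⁻²·mol·cd.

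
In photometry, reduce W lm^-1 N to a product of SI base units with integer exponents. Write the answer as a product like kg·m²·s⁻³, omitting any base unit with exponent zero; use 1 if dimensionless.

kg²·m³·s⁻⁵·cd⁻¹

W = kg·m²·s⁻³.
lm = cd.
So lm⁻¹ = cd⁻¹.
N = kg·m·s⁻².
Combining: W·lm⁻¹·N = (kg·m²·s⁻³) · cd⁻¹ · (kg·m·s⁻²) = kg²·m³·s⁻⁵·cd⁻¹.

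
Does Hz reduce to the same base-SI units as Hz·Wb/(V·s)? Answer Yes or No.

Yes

Left side:
  Hz = s⁻¹.
Right side:
  Hz = 1/s = s⁻¹ (frequency is cycles per second).
  Wb = V·s (flux: a volt is a weber per second),
      = kg·m²·s⁻²·A⁻¹.
  V = W/A (potential = power per current),
      = kg·m²·s⁻³·A⁻¹.
  So V⁻¹ = kg⁻¹·m⁻²·s³·A.
  Combining: Hz·Wb·V⁻¹·s⁻¹ = s⁻¹ · (kg·m²·s⁻²·A⁻¹) · (kg⁻¹·m⁻²·s³·A) · s⁻¹ = s⁻¹.
Both reduce to s⁻¹.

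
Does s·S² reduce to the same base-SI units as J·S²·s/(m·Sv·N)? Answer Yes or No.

Left side:
  S = 1/Ω (conductance is reciprocal resistance),
      = kg⁻¹·m⁻²·s³·A².
  So S² = kg⁻²·m⁻⁴·s⁶·A⁴.
  Combining: s·S² = s · (kg⁻²·m⁻⁴·s⁶·A⁴) = kg⁻²·m⁻⁴·s⁷·A⁴.
Right side:
  J = kg·m²·s⁻².
  S = kg⁻¹·m⁻²·s³·A².
  So S² = kg⁻²·m⁻⁴·s⁶·A⁴.
  Sv = m²·s⁻².
  So Sv⁻¹ = m⁻²·s².
  N = kg·m·s⁻².
  So N⁻¹ = kg⁻¹·m⁻¹·s².
  Combining: m⁻¹·J·S²·s·Sv⁻¹·N⁻¹ = m⁻¹ · (kg·m²·s⁻²) · (kg⁻²·m⁻⁴·s⁶·A⁴) · s · (m⁻²·s²) · (kg⁻¹·m⁻¹·s²) = kg⁻²·m⁻⁶·s⁹·A⁴.
Left is kg⁻²·m⁻⁴·s⁷·A⁴; right is kg⁻²·m⁻⁶·s⁹·A⁴ — different.

No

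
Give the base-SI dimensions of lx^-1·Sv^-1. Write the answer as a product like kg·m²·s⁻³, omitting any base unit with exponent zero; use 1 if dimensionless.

lx = lm/m² (illuminance = luminous flux per area),
    = m⁻²·cd.
So lx⁻¹ = m²·cd⁻¹.
Sv = J/kg (equivalent dose = energy per mass),
    = m²·s⁻².
So Sv⁻¹ = m⁻²·s².
Combining: lx⁻¹·Sv⁻¹ = (m²·cd⁻¹) · (m⁻²·s²) = s²·cd⁻¹.

s²·cd⁻¹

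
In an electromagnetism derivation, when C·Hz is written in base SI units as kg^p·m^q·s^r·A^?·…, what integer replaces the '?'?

1

C = A·s = s·A (charge = current × time).
Hz = 1/s = s⁻¹ (frequency is cycles per second).
Combining: C·Hz = (s·A) · s⁻¹ = A.
The exponent of A is 1.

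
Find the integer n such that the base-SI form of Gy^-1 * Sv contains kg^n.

0

Gy = J/kg (absorbed dose = energy per mass),
    = m²·s⁻².
So Gy⁻¹ = m⁻²·s².
Sv = J/kg (equivalent dose = energy per mass),
    = m²·s⁻².
Combining: Gy⁻¹·Sv = (m⁻²·s²) · (m²·s⁻²) = 1.
The exponent of kg is 0.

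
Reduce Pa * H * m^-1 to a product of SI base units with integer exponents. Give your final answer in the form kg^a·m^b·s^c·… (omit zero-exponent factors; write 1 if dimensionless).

Pa = N/m² (pressure = force per area),
    = kg·m⁻¹·s⁻².
H = Wb/A (inductance = flux per current),
    = kg·m²·s⁻²·A⁻².
Combining: Pa·H·m⁻¹ = (kg·m⁻¹·s⁻²) · (kg·m²·s⁻²·A⁻²) · m⁻¹ = kg²·s⁻⁴·A⁻².

kg²·s⁻⁴·A⁻²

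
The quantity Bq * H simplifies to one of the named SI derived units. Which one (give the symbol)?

Bq = s⁻¹.
H = kg·m²·s⁻²·A⁻².
Combining: Bq·H = s⁻¹ · (kg·m²·s⁻²·A⁻²) = kg·m²·s⁻³·A⁻².
kg·m²·s⁻³·A⁻² is the base-SI form of the ohm.

Ω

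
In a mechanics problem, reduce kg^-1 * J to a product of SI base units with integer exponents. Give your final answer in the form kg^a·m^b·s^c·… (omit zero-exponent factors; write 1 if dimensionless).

J = kg·m²·s⁻².
Combining: kg⁻¹·J = kg⁻¹ · (kg·m²·s⁻²) = m²·s⁻².

m²·s⁻²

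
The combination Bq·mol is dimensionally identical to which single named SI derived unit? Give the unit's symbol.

Bq = 1/s = s⁻¹ (activity is decays per second).
Combining: Bq·mol = s⁻¹ · mol = s⁻¹·mol.
s⁻¹·mol is the base-SI form of the katal.

kat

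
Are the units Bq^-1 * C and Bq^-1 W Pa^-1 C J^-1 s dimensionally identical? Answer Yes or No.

No

Left side:
  Bq = 1/s = s⁻¹ (activity is decays per second).
  So Bq⁻¹ = s.
  C = A·s = s·A (charge = current × time).
  Combining: Bq⁻¹·C = s · (s·A) = s²·A.
Right side:
  Bq = s⁻¹.
  So Bq⁻¹ = s.
  W = kg·m²·s⁻³.
  Pa = kg·m⁻¹·s⁻².
  So Pa⁻¹ = kg⁻¹·m·s².
  C = s·A.
  J = kg·m²·s⁻².
  So J⁻¹ = kg⁻¹·m⁻²·s².
  Combining: Bq⁻¹·W·Pa⁻¹·C·J⁻¹·s = s · (kg·m²·s⁻³) · (kg⁻¹·m·s²) · (s·A) · (kg⁻¹·m⁻²·s²) · s = kg⁻¹·m·s⁴·A.
Left is s²·A; right is kg⁻¹·m·s⁴·A — different.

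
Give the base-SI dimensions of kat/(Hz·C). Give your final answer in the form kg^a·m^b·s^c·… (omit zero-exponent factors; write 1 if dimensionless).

s⁻¹·A⁻¹·mol

kat = s⁻¹·mol.
Hz = s⁻¹.
So Hz⁻¹ = s.
C = s·A.
So C⁻¹ = s⁻¹·A⁻¹.
Combining: kat·Hz⁻¹·C⁻¹ = (s⁻¹·mol) · s · (s⁻¹·A⁻¹) = s⁻¹·A⁻¹·mol.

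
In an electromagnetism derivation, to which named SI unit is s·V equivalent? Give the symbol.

Wb

V = W/A (potential = power per current),
    = kg·m²·s⁻³·A⁻¹.
Combining: s·V = s · (kg·m²·s⁻³·A⁻¹) = kg·m²·s⁻²·A⁻¹.
kg·m²·s⁻²·A⁻¹ is the base-SI form of the weber.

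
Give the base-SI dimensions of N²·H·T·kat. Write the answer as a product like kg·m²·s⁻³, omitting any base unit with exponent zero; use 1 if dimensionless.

kg⁴·m⁴·s⁻⁹·A⁻³·mol

N = kg·m/s² = kg·m·s⁻² (force = mass × acceleration).
So N² = kg²·m²·s⁻⁴.
H = Wb/A (inductance = flux per current),
    = kg·m²·s⁻²·A⁻².
T = Wb/m² (flux density = flux per area),
    = kg·s⁻²·A⁻¹.
kat = mol/s = s⁻¹·mol (catalytic activity).
Combining: N²·H·T·kat = (kg²·m²·s⁻⁴) · (kg·m²·s⁻²·A⁻²) · (kg·s⁻²·A⁻¹) · (s⁻¹·mol) = kg⁴·m⁴·s⁻⁹·A⁻³·mol.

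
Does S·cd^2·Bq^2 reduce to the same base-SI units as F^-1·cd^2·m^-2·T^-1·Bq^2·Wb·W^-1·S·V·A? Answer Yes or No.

Left side:
  S = kg⁻¹·m⁻²·s³·A².
  Bq = s⁻¹.
  So Bq² = s⁻².
  Combining: S·cd²·Bq² = (kg⁻¹·m⁻²·s³·A²) · cd² · s⁻² = kg⁻¹·m⁻²·s·A²·cd².
Right side:
  F = C/V (capacitance = charge per voltage),
      = A·s/(kg·m²·s⁻³·A⁻¹) (substituting C and V),
      = kg⁻¹·m⁻²·s⁴·A².
  So F⁻¹ = kg·m²·s⁻⁴·A⁻².
  T = Wb/m² (flux density = flux per area),
      = kg·s⁻²·A⁻¹.
  So T⁻¹ = kg⁻¹·s²·A.
  Bq = 1/s = s⁻¹ (activity is decays per second).
  So Bq² = s⁻².
  Wb = V·s (flux: a volt is a weber per second),
      = kg·m²·s⁻²·A⁻¹.
  W = J/s (power = energy per time),
      = kg·m²·s⁻³.
  So W⁻¹ = kg⁻¹·m⁻²·s³.
  S = 1/Ω (conductance is reciprocal resistance),
      = kg⁻¹·m⁻²·s³·A².
  V = W/A (potential = power per current),
      = kg·m²·s⁻³·A⁻¹.
  Combining: F⁻¹·cd²·m⁻²·T⁻¹·Bq²·Wb·W⁻¹·S·V·A = (kg·m²·s⁻⁴·A⁻²) · cd² · m⁻² · (kg⁻¹·s²·A) · s⁻² · (kg·m²·s⁻²·A⁻¹) · (kg⁻¹·m⁻²·s³) · (kg⁻¹·m⁻²·s³·A²) · (kg·m²·s⁻³·A⁻¹) · A = s⁻³·cd².
Left is kg⁻¹·m⁻²·s·A²·cd²; right is s⁻³·cd² — different.

No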